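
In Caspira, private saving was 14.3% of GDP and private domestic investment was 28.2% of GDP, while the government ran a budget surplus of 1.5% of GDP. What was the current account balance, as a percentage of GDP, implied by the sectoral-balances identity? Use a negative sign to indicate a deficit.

-12.4

By the sectoral-balances identity, CA = (S_private - I) + (T - G).
Private balance = 14.3 - 28.2 = -13.9
Government balance (T - G) = 1.5
CA = -13.9 + 1.5 = -12.4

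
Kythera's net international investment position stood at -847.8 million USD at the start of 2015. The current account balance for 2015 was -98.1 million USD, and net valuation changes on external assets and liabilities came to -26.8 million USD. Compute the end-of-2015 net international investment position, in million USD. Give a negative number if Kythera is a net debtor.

-972.7

Change in NIIP = current account + net valuation change = -98.1 + (-26.8) = -124.9
End-of-year NIIP = -847.8 + (-124.9) = -972.7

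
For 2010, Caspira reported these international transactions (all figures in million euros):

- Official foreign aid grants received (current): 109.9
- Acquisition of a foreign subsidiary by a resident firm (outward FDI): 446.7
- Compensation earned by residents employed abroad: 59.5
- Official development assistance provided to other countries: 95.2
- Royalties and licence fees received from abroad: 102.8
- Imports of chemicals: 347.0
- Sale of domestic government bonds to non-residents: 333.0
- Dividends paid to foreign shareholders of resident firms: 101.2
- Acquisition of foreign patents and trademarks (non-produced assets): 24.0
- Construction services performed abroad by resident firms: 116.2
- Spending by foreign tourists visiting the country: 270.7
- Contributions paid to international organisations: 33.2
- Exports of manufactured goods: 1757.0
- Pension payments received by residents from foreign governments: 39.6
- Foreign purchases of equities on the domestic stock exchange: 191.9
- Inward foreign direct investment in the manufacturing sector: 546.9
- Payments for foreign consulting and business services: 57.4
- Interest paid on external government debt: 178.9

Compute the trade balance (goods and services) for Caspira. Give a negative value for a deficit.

1842.3

Goods: -347.0 + 1757.0 = 1410.0
Services: 102.8 - 57.4 + 270.7 + 116.2 = 432.3
Trade balance = 1410.0 + 432.3 = 1842.3
(Excluded from the trade balance — secondary income: official foreign aid grants received (current) 109.9, official development assistance provided to other countries 95.2, contributions paid to international organisations 33.2, pension payments received by residents from foreign governments 39.6; financial account: acquisition of a foreign subsidiary by a resident firm (outward FDI) 446.7, sale of domestic government bonds to non-residents 333.0, foreign purchases of equities on the domestic stock exchange 191.9, inward foreign direct investment in the manufacturing sector 546.9; primary income: compensation earned by residents employed abroad 59.5, dividends paid to foreign shareholders of resident firms 101.2, interest paid on external government debt 178.9; capital account: acquisition of foreign patents and trademarks (non-produced assets) 24.0.)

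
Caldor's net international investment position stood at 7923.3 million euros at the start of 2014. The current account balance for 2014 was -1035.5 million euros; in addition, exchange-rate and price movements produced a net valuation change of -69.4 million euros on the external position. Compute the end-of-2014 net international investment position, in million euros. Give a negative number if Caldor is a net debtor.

Change in NIIP = current account + net valuation change = -1035.5 + (-69.4) = -1104.9
End-of-year NIIP = 7923.3 + (-1104.9) = 6818.4

6818.4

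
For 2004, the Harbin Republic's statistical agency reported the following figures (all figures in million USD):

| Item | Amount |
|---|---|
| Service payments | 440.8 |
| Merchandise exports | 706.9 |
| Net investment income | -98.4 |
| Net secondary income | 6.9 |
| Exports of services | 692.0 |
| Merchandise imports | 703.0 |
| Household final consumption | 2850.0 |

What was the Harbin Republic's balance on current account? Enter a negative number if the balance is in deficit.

Goods balance = 706.9 - 703.0 = 3.9
Services balance = 692.0 - 440.8 = 251.2
Trade balance (goods + services) = 3.9 + 251.2 = 255.1
Net primary income = -98.4
Net secondary income = 6.9
Current account = 255.1 + (-98.4) + 6.9 = 163.6

163.6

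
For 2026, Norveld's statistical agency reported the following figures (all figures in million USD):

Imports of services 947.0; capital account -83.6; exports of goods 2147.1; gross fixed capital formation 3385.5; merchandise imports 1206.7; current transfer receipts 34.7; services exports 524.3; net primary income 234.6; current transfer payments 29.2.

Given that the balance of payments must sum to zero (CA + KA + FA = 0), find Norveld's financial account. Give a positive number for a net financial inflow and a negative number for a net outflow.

-674.2

Goods balance = 2147.1 - 1206.7 = 940.4
Services balance = 524.3 - 947.0 = -422.7
Trade balance (goods + services) = 940.4 + (-422.7) = 517.7
Net primary income = 234.6
Net secondary income = 34.7 - 29.2 = 5.5
Current account = 517.7 + 234.6 + 5.5 = 757.8
Financial account = -(757.8 + (-83.6)) = -674.2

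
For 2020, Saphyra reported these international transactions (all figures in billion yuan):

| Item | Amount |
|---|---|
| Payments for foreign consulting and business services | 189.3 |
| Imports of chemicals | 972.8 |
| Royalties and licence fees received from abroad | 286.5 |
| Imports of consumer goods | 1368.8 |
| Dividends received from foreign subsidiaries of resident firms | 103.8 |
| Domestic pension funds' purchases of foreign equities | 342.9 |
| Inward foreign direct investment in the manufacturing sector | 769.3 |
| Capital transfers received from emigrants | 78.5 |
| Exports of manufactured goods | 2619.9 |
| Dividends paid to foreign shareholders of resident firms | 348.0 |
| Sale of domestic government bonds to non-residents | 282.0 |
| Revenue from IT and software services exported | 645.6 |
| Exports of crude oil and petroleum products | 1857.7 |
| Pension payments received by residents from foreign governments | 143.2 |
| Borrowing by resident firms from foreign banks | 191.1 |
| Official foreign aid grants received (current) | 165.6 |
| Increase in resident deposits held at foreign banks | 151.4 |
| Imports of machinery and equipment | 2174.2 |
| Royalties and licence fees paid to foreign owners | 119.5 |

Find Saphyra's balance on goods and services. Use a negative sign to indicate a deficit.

585.1

Goods: 2619.9 - 2174.2 - 1368.8 + 1857.7 - 972.8 = -38.2
Services: 645.6 - 119.5 - 189.3 + 286.5 = 623.3
Trade balance = -38.2 + 623.3 = 585.1
(Excluded from the trade balance — primary income: dividends received from foreign subsidiaries of resident firms 103.8, dividends paid to foreign shareholders of resident firms 348.0; financial account: domestic pension funds' purchases of foreign equities 342.9, inward foreign direct investment in the manufacturing sector 769.3, sale of domestic government bonds to non-residents 282.0, borrowing by resident firms from foreign banks 191.1, increase in resident deposits held at foreign banks 151.4; capital account: capital transfers received from emigrants 78.5; secondary income: pension payments received by residents from foreign governments 143.2, official foreign aid grants received (current) 165.6.)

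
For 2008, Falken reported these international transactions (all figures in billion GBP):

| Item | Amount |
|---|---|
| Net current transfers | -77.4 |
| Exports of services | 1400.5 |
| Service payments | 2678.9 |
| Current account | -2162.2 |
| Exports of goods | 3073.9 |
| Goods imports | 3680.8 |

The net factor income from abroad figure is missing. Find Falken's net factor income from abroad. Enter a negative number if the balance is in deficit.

Current account = goods balance + services balance + net primary income + net secondary income
Sum of the known components = -1962.7
Net factor income from abroad = CA - (known components) = -2162.2 - (-1962.7) = -199.5

-199.5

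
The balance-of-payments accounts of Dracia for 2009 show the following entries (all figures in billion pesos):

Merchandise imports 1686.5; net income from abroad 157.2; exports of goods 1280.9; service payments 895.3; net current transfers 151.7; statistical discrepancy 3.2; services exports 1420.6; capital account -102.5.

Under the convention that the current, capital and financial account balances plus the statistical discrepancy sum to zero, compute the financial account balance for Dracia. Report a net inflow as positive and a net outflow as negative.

Goods balance = 1280.9 - 1686.5 = -405.6
Services balance = 1420.6 - 895.3 = 525.3
Trade balance (goods + services) = -405.6 + 525.3 = 119.7
Net primary income = 157.2
Net secondary income = 151.7
Current account = 119.7 + 157.2 + 151.7 = 428.6
Financial account = -(428.6 + (-102.5) + 3.2) = -329.3

-329.3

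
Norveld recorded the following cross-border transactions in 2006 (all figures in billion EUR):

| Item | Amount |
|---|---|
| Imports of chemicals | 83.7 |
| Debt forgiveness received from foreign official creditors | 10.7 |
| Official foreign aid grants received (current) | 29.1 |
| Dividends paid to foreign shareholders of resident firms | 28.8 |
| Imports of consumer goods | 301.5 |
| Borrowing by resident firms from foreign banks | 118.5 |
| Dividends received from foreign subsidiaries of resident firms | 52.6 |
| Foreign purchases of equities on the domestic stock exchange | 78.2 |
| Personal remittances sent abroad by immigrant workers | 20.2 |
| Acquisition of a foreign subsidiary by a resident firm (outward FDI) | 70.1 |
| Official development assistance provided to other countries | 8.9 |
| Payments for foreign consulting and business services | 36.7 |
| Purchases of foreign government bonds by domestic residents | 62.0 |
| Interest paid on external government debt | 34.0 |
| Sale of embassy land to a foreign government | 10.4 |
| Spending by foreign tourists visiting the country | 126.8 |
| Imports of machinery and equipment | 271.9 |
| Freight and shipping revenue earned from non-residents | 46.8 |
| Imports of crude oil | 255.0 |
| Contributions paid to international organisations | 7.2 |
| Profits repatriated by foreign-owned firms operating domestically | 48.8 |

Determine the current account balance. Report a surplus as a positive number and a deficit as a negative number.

-841.4

Goods: -301.5 - 83.7 - 255.0 - 271.9 = -912.1
Services: -36.7 + 126.8 + 46.8 = 136.9
Primary income: -48.8 - 28.8 + 52.6 - 34.0 = -59.0
Secondary income: -20.2 + 29.1 - 8.9 - 7.2 = -7.2
Current account = (-912.1) + 136.9 + (-59.0) + (-7.2) = -841.4
(Excluded from the current account — capital account: debt forgiveness received from foreign official creditors 10.7, sale of embassy land to a foreign government 10.4; financial account: borrowing by resident firms from foreign banks 118.5, foreign purchases of equities on the domestic stock exchange 78.2, acquisition of a foreign subsidiary by a resident firm (outward FDI) 70.1, purchases of foreign government bonds by domestic residents 62.0.)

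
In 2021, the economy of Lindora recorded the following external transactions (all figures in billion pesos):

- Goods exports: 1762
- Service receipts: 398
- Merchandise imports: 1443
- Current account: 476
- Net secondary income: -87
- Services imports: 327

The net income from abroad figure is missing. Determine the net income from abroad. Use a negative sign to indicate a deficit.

Current account = goods balance + services balance + net primary income + net secondary income
Sum of the known components = 303
Net income from abroad = CA - (known components) = 476 - 303 = 173

173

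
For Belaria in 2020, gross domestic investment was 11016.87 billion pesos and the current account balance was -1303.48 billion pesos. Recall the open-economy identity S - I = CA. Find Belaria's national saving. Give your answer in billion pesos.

S - I = CA (net lending to the rest of the world).
S = I + CA = 11016.87 + (-1303.48) = 9713.39

9713.39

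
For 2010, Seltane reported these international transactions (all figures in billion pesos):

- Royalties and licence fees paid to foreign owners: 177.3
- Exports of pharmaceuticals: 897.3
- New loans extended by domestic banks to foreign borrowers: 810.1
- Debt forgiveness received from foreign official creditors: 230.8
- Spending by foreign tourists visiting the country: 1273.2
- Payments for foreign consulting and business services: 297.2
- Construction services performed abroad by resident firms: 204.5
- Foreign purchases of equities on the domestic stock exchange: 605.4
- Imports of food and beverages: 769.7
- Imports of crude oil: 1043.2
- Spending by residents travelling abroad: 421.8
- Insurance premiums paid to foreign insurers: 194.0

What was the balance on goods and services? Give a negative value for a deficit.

Goods: -769.7 - 1043.2 + 897.3 = -915.6
Services: -421.8 + 1273.2 + 204.5 - 297.2 - 177.3 - 194.0 = 387.4
Trade balance = -915.6 + 387.4 = -528.2
(Excluded from the trade balance — financial account: new loans extended by domestic banks to foreign borrowers 810.1, foreign purchases of equities on the domestic stock exchange 605.4; capital account: debt forgiveness received from foreign official creditors 230.8.)

-528.2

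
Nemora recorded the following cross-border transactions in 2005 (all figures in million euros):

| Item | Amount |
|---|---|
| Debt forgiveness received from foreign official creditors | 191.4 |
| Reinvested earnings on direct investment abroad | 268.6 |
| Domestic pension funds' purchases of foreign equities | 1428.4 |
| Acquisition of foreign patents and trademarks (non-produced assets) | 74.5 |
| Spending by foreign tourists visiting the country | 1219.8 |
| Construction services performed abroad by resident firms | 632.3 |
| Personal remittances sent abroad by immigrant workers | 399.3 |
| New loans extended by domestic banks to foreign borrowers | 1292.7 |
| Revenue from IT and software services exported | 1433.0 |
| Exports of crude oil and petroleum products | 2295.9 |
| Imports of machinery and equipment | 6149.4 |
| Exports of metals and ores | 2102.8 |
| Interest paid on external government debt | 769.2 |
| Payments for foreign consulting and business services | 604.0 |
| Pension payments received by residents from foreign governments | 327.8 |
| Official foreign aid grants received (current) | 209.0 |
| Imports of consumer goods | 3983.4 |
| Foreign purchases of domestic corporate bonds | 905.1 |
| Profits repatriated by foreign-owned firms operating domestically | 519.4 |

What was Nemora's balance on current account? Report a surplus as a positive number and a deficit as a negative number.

-3935.5

Goods: 2295.9 - 6149.4 - 3983.4 + 2102.8 = -5734.1
Services: 1219.8 + 632.3 + 1433.0 - 604.0 = 2681.1
Primary income: 268.6 - 519.4 - 769.2 = -1020.0
Secondary income: 209.0 - 399.3 + 327.8 = 137.5
Current account = (-5734.1) + 2681.1 + (-1020.0) + 137.5 = -3935.5
(Excluded from the current account — capital account: debt forgiveness received from foreign official creditors 191.4, acquisition of foreign patents and trademarks (non-produced assets) 74.5; financial account: domestic pension funds' purchases of foreign equities 1428.4, new loans extended by domestic banks to foreign borrowers 1292.7, foreign purchases of domestic corporate bonds 905.1.)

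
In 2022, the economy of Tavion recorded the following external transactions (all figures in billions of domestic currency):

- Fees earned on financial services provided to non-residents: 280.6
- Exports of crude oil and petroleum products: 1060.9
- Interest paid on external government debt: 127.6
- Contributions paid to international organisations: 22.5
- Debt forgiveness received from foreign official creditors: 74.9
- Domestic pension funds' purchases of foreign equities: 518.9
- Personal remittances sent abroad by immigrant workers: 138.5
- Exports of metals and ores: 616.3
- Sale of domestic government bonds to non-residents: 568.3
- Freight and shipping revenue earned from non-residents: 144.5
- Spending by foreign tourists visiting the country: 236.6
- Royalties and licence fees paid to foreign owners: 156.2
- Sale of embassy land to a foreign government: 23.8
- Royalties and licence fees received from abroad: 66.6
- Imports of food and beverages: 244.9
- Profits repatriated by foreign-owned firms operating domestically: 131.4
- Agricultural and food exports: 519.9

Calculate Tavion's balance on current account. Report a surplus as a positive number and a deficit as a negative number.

2104.3

Goods: 1060.9 + 616.3 - 244.9 + 519.9 = 1952.2
Services: 236.6 + 280.6 + 144.5 + 66.6 - 156.2 = 572.1
Primary income: -127.6 - 131.4 = -259.0
Secondary income: -138.5 - 22.5 = -161.0
Current account = 1952.2 + 572.1 + (-259.0) + (-161.0) = 2104.3
(Excluded from the current account — capital account: debt forgiveness received from foreign official creditors 74.9, sale of embassy land to a foreign government 23.8; financial account: domestic pension funds' purchases of foreign equities 518.9, sale of domestic government bonds to non-residents 568.3.)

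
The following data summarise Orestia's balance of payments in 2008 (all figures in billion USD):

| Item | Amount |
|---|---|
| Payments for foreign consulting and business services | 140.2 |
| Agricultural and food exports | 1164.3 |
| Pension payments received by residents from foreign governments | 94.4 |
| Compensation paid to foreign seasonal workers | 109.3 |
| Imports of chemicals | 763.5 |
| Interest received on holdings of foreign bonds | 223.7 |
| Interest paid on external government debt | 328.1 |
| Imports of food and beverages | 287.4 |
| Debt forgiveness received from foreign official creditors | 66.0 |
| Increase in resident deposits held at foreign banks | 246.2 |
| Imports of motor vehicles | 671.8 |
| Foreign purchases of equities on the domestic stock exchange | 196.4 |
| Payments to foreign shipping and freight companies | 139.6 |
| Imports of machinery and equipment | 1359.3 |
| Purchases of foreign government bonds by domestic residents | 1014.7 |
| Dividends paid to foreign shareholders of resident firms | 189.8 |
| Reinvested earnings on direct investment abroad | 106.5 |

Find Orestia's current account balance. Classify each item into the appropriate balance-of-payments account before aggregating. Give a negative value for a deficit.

-2400.1

Goods: -671.8 - 287.4 - 1359.3 - 763.5 + 1164.3 = -1917.7
Services: -140.2 - 139.6 = -279.8
Primary income: 223.7 - 328.1 - 189.8 + 106.5 - 109.3 = -297.0
Secondary income: 94.4
Current account = (-1917.7) + (-279.8) + (-297.0) + 94.4 = -2400.1
(Excluded from the current account — capital account: debt forgiveness received from foreign official creditors 66.0; financial account: increase in resident deposits held at foreign banks 246.2, foreign purchases of equities on the domestic stock exchange 196.4, purchases of foreign government bonds by domestic residents 1014.7.)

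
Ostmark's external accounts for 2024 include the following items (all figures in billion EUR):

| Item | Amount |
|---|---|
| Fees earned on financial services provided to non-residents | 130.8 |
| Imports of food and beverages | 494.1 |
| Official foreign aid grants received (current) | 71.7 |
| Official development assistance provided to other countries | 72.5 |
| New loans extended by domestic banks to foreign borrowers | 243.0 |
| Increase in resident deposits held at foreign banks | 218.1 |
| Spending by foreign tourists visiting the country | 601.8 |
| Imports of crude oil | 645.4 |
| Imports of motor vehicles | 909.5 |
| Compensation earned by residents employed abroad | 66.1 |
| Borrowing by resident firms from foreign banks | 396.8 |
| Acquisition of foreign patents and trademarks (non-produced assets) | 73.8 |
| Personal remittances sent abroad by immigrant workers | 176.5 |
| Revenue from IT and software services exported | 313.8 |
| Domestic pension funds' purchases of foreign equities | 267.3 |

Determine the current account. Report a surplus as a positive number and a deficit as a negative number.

-1113.8

Goods: -494.1 - 645.4 - 909.5 = -2049.0
Services: 601.8 + 130.8 + 313.8 = 1046.4
Primary income: 66.1
Secondary income: -72.5 + 71.7 - 176.5 = -177.3
Current account = (-2049.0) + 1046.4 + 66.1 + (-177.3) = -1113.8
(Excluded from the current account — financial account: new loans extended by domestic banks to foreign borrowers 243.0, increase in resident deposits held at foreign banks 218.1, borrowing by resident firms from foreign banks 396.8, domestic pension funds' purchases of foreign equities 267.3; capital account: acquisition of foreign patents and trademarks (non-produced assets) 73.8.)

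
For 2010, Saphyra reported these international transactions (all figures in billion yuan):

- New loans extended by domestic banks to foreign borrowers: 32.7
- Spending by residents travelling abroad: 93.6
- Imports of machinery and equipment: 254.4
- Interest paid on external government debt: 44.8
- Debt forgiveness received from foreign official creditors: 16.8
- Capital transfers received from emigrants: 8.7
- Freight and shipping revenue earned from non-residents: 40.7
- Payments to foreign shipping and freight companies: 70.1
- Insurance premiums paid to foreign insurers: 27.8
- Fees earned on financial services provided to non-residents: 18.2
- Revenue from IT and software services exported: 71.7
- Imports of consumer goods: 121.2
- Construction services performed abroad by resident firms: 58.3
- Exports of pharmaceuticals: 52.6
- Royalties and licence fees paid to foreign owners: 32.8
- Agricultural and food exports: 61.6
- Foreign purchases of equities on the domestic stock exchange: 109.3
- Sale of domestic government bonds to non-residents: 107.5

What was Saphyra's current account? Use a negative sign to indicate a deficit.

Goods: 52.6 - 121.2 + 61.6 - 254.4 = -261.4
Services: -32.8 - 70.1 + 58.3 + 40.7 + 71.7 - 27.8 - 93.6 + 18.2 = -35.4
Primary income: -44.8
Current account = (-261.4) + (-35.4) + (-44.8) = -341.6
(Excluded from the current account — financial account: new loans extended by domestic banks to foreign borrowers 32.7, foreign purchases of equities on the domestic stock exchange 109.3, sale of domestic government bonds to non-residents 107.5; capital account: debt forgiveness received from foreign official creditors 16.8, capital transfers received from emigrants 8.7.)

-341.6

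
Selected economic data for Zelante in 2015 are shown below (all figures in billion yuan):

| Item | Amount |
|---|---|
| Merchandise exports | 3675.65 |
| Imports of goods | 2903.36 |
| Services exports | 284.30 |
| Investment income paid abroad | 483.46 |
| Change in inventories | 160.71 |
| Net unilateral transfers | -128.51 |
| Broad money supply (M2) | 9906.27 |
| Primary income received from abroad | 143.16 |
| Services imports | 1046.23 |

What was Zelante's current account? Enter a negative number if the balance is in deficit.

-458.45

Goods balance = 3675.65 - 2903.36 = 772.29
Services balance = 284.30 - 1046.23 = -761.93
Trade balance (goods + services) = 772.29 + (-761.93) = 10.36
Net primary income = 143.16 - 483.46 = -340.30
Net secondary income = -128.51
Current account = 10.36 + (-340.30) + (-128.51) = -458.45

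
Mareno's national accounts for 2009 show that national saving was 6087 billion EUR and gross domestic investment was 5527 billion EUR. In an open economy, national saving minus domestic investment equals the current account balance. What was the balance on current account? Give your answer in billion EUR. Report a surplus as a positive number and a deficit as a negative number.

CA = S - I = 6087 - 5527 = 560

560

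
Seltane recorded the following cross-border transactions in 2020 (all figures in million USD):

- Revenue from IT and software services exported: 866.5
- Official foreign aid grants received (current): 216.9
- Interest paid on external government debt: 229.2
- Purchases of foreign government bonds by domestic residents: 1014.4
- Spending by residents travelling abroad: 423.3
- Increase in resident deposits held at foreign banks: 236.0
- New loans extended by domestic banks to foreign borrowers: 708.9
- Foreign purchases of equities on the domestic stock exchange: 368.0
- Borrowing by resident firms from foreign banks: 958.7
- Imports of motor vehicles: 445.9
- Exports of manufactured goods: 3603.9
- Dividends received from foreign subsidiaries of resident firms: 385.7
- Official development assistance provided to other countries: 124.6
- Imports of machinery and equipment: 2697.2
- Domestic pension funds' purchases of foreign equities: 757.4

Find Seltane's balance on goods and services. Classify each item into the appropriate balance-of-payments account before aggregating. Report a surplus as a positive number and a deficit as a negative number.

Goods: -445.9 - 2697.2 + 3603.9 = 460.8
Services: -423.3 + 866.5 = 443.2
Trade balance = 460.8 + 443.2 = 904.0
(Excluded from the trade balance — secondary income: official foreign aid grants received (current) 216.9, official development assistance provided to other countries 124.6; primary income: interest paid on external government debt 229.2, dividends received from foreign subsidiaries of resident firms 385.7; financial account: purchases of foreign government bonds by domestic residents 1014.4, increase in resident deposits held at foreign banks 236.0, new loans extended by domestic banks to foreign borrowers 708.9, foreign purchases of equities on the domestic stock exchange 368.0, borrowing by resident firms from foreign banks 958.7, domestic pension funds' purchases of foreign equities 757.4.)

904.0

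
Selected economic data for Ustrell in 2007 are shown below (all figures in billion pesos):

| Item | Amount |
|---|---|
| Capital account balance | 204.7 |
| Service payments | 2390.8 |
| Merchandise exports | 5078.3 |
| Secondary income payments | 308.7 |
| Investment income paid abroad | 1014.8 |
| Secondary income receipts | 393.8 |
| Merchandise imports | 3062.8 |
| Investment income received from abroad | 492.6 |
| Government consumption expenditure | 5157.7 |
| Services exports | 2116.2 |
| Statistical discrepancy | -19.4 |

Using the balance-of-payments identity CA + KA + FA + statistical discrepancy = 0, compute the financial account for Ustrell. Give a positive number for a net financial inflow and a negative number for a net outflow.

Goods balance = 5078.3 - 3062.8 = 2015.5
Services balance = 2116.2 - 2390.8 = -274.6
Trade balance (goods + services) = 2015.5 + (-274.6) = 1740.9
Net primary income = 492.6 - 1014.8 = -522.2
Net secondary income = 393.8 - 308.7 = 85.1
Current account = 1740.9 + (-522.2) + 85.1 = 1303.8
Financial account = -(1303.8 + 204.7 + (-19.4)) = -1489.1

-1489.1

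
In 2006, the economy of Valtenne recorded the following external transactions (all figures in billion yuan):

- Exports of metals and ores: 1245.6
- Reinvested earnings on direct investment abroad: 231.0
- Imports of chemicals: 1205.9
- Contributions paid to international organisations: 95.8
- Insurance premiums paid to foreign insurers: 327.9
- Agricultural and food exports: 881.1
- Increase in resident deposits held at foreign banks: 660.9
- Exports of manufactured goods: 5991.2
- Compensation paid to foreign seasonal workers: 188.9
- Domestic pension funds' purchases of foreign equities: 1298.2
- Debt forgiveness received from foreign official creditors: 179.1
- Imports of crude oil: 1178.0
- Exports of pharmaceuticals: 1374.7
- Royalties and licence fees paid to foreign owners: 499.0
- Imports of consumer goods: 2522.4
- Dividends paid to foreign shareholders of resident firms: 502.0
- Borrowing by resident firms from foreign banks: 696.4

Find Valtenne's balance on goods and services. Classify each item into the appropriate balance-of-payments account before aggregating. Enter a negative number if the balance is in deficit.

3759.4

Goods: 5991.2 + 881.1 - 2522.4 + 1245.6 - 1205.9 + 1374.7 - 1178.0 = 4586.3
Services: -327.9 - 499.0 = -826.9
Trade balance = 4586.3 + (-826.9) = 3759.4
(Excluded from the trade balance — primary income: reinvested earnings on direct investment abroad 231.0, compensation paid to foreign seasonal workers 188.9, dividends paid to foreign shareholders of resident firms 502.0; secondary income: contributions paid to international organisations 95.8; financial account: increase in resident deposits held at foreign banks 660.9, domestic pension funds' purchases of foreign equities 1298.2, borrowing by resident firms from foreign banks 696.4; capital account: debt forgiveness received from foreign official creditors 179.1.)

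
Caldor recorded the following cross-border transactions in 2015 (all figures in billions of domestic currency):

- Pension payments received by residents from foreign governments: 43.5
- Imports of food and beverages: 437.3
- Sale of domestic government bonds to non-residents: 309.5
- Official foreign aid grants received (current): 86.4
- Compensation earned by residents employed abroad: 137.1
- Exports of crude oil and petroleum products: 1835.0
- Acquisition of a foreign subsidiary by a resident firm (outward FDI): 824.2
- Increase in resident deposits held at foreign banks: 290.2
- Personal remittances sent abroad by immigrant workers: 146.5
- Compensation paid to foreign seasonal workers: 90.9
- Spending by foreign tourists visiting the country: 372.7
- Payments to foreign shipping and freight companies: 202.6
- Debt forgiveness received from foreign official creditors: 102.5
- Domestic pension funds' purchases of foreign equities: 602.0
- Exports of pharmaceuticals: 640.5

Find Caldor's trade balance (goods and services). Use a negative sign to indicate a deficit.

Goods: -437.3 + 640.5 + 1835.0 = 2038.2
Services: 372.7 - 202.6 = 170.1
Trade balance = 2038.2 + 170.1 = 2208.3
(Excluded from the trade balance — secondary income: pension payments received by residents from foreign governments 43.5, official foreign aid grants received (current) 86.4, personal remittances sent abroad by immigrant workers 146.5; financial account: sale of domestic government bonds to non-residents 309.5, acquisition of a foreign subsidiary by a resident firm (outward FDI) 824.2, increase in resident deposits held at foreign banks 290.2, domestic pension funds' purchases of foreign equities 602.0; primary income: compensation earned by residents employed abroad 137.1, compensation paid to foreign seasonal workers 90.9; capital account: debt forgiveness received from foreign official creditors 102.5.)

2208.3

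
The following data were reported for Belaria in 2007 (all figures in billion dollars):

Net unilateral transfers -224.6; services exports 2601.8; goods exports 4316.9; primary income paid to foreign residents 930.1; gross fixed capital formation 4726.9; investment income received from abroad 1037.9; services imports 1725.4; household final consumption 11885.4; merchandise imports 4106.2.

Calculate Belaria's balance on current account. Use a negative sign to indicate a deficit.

Goods balance = 4316.9 - 4106.2 = 210.7
Services balance = 2601.8 - 1725.4 = 876.4
Trade balance (goods + services) = 210.7 + 876.4 = 1087.1
Net primary income = 1037.9 - 930.1 = 107.8
Net secondary income = -224.6
Current account = 1087.1 + 107.8 + (-224.6) = 970.3

970.3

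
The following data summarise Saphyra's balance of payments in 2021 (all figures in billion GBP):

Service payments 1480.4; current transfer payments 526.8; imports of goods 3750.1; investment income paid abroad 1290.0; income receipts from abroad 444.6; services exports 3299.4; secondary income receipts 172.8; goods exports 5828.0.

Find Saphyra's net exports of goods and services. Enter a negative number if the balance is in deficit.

3896.9

Goods balance = 5828.0 - 3750.1 = 2077.9
Services balance = 3299.4 - 1480.4 = 1819.0
Trade balance (goods + services) = 2077.9 + 1819.0 = 3896.9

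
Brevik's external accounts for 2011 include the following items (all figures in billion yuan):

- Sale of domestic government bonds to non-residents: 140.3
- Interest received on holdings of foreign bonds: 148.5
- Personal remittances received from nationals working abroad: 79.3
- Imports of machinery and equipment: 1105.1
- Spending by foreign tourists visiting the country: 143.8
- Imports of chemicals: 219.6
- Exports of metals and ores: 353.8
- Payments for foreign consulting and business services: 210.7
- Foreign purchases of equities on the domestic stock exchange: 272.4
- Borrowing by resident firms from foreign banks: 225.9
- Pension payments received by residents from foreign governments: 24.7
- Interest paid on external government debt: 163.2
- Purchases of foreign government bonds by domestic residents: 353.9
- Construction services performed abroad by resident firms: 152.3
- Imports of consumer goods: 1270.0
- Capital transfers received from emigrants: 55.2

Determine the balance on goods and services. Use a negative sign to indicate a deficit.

Goods: -219.6 + 353.8 - 1105.1 - 1270.0 = -2240.9
Services: -210.7 + 143.8 + 152.3 = 85.4
Trade balance = -2240.9 + 85.4 = -2155.5
(Excluded from the trade balance — financial account: sale of domestic government bonds to non-residents 140.3, foreign purchases of equities on the domestic stock exchange 272.4, borrowing by resident firms from foreign banks 225.9, purchases of foreign government bonds by domestic residents 353.9; primary income: interest received on holdings of foreign bonds 148.5, interest paid on external government debt 163.2; secondary income: personal remittances received from nationals working abroad 79.3, pension payments received by residents from foreign governments 24.7; capital account: capital transfers received from emigrants 55.2.)

-2155.5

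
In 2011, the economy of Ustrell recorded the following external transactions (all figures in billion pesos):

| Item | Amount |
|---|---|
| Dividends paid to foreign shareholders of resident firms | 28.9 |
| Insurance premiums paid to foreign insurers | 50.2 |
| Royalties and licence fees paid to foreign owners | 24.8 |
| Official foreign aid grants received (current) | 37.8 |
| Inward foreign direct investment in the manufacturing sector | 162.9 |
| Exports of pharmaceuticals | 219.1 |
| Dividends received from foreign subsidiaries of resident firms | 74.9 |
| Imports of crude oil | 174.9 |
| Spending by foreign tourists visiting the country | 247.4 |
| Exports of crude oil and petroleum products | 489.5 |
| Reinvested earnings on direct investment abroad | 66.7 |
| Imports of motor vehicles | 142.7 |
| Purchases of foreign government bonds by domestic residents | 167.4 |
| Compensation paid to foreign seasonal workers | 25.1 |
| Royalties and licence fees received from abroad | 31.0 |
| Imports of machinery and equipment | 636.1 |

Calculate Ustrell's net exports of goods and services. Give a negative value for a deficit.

Goods: -142.7 - 636.1 - 174.9 + 219.1 + 489.5 = -245.1
Services: 247.4 + 31.0 - 24.8 - 50.2 = 203.4
Trade balance = -245.1 + 203.4 = -41.7
(Excluded from the trade balance — primary income: dividends paid to foreign shareholders of resident firms 28.9, dividends received from foreign subsidiaries of resident firms 74.9, reinvested earnings on direct investment abroad 66.7, compensation paid to foreign seasonal workers 25.1; secondary income: official foreign aid grants received (current) 37.8; financial account: inward foreign direct investment in the manufacturing sector 162.9, purchases of foreign government bonds by domestic residents 167.4.)

-41.7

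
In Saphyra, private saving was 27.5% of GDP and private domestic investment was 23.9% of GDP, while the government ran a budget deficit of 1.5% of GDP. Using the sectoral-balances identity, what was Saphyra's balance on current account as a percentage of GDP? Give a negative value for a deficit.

2.1

By the sectoral-balances identity, CA = (S_private - I) + (T - G).
Private balance = 27.5 - 23.9 = 3.6
Government balance (T - G) = -1.5
CA = 3.6 + (-1.5) = 2.1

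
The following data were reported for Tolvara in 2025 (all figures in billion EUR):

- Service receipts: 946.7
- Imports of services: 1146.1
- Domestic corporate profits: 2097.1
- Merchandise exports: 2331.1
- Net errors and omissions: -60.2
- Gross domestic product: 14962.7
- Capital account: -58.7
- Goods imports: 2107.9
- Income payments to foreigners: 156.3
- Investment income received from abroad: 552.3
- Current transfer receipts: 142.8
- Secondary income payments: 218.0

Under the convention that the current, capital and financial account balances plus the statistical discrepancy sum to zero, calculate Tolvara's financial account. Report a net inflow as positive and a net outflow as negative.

-225.7

Goods balance = 2331.1 - 2107.9 = 223.2
Services balance = 946.7 - 1146.1 = -199.4
Trade balance (goods + services) = 223.2 + (-199.4) = 23.8
Net primary income = 552.3 - 156.3 = 396.0
Net secondary income = 142.8 - 218.0 = -75.2
Current account = 23.8 + 396.0 + (-75.2) = 344.6
Financial account = -(344.6 + (-58.7) + (-60.2)) = -225.7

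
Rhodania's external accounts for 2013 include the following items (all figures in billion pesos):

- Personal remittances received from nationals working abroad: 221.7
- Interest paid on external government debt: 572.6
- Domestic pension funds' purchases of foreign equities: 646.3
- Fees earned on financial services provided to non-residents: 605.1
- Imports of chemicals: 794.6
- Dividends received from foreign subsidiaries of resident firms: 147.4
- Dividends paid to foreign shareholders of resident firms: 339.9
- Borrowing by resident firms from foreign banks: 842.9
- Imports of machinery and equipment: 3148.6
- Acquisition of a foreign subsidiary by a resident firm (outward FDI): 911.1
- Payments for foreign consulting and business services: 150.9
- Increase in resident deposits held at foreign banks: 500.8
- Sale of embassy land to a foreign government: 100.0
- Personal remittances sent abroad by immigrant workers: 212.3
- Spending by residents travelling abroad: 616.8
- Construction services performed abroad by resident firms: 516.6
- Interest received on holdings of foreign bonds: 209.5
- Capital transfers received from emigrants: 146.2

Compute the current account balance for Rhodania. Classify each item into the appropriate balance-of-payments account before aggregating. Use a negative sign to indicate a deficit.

Goods: -794.6 - 3148.6 = -3943.2
Services: 516.6 - 616.8 - 150.9 + 605.1 = 354.0
Primary income: -572.6 - 339.9 + 209.5 + 147.4 = -555.6
Secondary income: 221.7 - 212.3 = 9.4
Current account = (-3943.2) + 354.0 + (-555.6) + 9.4 = -4135.4
(Excluded from the current account — financial account: domestic pension funds' purchases of foreign equities 646.3, borrowing by resident firms from foreign banks 842.9, acquisition of a foreign subsidiary by a resident firm (outward FDI) 911.1, increase in resident deposits held at foreign banks 500.8; capital account: sale of embassy land to a foreign government 100.0, capital transfers received from emigrants 146.2.)

-4135.4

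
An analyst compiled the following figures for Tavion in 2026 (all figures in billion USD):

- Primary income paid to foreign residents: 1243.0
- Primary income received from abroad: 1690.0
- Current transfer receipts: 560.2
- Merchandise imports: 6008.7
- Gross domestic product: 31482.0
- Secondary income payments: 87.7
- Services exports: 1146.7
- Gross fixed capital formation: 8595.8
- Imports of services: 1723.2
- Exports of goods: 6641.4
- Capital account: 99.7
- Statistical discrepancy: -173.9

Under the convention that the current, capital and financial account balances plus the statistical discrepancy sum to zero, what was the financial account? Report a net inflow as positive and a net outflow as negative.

-901.5

Goods balance = 6641.4 - 6008.7 = 632.7
Services balance = 1146.7 - 1723.2 = -576.5
Trade balance (goods + services) = 632.7 + (-576.5) = 56.2
Net primary income = 1690.0 - 1243.0 = 447.0
Net secondary income = 560.2 - 87.7 = 472.5
Current account = 56.2 + 447.0 + 472.5 = 975.7
Financial account = -(975.7 + 99.7 + (-173.9)) = -901.5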